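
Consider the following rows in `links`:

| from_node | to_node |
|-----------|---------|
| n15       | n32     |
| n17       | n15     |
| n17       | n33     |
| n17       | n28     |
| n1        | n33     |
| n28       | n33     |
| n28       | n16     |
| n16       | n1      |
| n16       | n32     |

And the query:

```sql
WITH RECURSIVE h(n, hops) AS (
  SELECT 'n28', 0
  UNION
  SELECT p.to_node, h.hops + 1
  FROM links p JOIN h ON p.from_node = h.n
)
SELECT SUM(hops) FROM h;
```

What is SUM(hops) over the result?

Base: (n28, hops=0).
Iteration 1: edges from {n28} -> (n16, hops=1), (n33, hops=1).
Iteration 2: edges from {n16,n33} -> (n1, hops=2), (n32, hops=2).
Iteration 3: edges from {n1,n32} -> (n33, hops=3).
Iteration 4: no outgoing edges from {n33}; recursion stops.
SUM(hops) = 0 + 1 + 1 + 2 + 2 + 3 = 9.

9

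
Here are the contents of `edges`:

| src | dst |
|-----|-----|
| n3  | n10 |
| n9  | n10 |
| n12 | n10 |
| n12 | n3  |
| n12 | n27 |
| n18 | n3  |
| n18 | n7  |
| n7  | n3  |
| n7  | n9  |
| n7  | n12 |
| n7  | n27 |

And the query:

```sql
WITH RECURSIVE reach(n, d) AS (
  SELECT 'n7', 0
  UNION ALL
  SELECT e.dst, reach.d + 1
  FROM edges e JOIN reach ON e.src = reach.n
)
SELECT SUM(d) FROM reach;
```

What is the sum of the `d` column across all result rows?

17

Base: (n7, d=0).
Iteration 1: edges from {n7} -> (n12, d=1), (n27, d=1), (n3, d=1), (n9, d=1).
Iteration 2: edges from {n12,n27,n3,n9} -> (n10, d=2) x3, (n27, d=2), (n3, d=2). [UNION ALL keeps all 5 new rows, including repeats]
Iteration 3: edges from {n10,n27,n3} -> (n10, d=3).
Iteration 4: no outgoing edges from {n10}; recursion stops.
SUM(d) = 0 + 1 + 1 + 1 + 1 + 2 + 2 + 2 + 2 + 2 + 3 = 17.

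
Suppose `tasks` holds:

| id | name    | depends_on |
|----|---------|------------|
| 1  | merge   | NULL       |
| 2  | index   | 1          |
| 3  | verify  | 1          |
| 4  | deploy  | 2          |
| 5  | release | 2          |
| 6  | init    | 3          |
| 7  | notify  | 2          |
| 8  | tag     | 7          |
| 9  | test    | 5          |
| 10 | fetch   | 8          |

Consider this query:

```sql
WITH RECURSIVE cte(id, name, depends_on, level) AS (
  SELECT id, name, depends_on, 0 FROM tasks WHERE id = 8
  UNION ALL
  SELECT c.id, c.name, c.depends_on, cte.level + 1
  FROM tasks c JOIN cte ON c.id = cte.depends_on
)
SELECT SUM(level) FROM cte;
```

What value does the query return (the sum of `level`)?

Base: id=8 (tag), depends_on=7, level 0.
Iteration 1: join on id=7 -> notify (id 7, depends_on=2, level 1).
Iteration 2: join on id=2 -> index (id 2, depends_on=1, level 2).
Iteration 3: join on id=1 -> merge (id 1, depends_on=NULL, level 3).
Iteration 4: depends_on is NULL; no match; recursion stops.
SUM(level) = 0 + 1 + 2 + 3 = 6.

6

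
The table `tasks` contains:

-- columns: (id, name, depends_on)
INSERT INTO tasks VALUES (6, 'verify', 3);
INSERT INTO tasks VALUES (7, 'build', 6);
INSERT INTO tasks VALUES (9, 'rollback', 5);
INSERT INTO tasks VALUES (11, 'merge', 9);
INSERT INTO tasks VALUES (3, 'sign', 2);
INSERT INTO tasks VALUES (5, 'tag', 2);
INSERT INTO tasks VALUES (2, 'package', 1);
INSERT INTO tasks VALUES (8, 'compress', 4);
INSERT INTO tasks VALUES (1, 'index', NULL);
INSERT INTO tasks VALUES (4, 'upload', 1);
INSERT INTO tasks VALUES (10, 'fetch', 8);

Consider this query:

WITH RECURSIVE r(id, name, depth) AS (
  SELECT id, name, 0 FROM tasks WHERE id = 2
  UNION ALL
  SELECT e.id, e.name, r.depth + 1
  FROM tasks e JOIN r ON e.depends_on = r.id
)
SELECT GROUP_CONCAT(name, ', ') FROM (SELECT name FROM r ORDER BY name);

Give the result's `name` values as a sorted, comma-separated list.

Base: id=2 (package) at depth 0.
Iteration 1: rows with depends_on in {2} -> sign (id 3, depth 1), tag (id 5, depth 1).
Iteration 2: rows with depends_on in {3,5} -> verify (id 6, depth 2), rollback (id 9, depth 2).
Iteration 3: rows with depends_on in {6,9} -> build (id 7, depth 3), merge (id 11, depth 3).
Iteration 4: no rows with depends_on in {7,11}; recursion stops.

build, merge, package, rollback, sign, tag, verify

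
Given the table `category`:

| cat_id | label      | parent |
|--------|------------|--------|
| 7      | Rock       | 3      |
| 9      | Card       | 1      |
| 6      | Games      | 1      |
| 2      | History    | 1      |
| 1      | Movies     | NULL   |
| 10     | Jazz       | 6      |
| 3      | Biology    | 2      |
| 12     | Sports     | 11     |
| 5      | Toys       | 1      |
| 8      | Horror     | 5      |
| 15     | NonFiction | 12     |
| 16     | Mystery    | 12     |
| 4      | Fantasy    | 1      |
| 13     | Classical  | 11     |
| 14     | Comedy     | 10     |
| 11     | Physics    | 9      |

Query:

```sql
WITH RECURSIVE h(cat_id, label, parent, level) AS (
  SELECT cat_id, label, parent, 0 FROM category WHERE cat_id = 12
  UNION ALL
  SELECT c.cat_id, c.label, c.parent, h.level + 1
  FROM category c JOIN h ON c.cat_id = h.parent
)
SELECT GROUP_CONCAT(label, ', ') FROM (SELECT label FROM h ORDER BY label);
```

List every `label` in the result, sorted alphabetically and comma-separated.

Base: cat_id=12 (Sports), parent=11, level 0.
Iteration 1: join on cat_id=11 -> Physics (id 11, parent=9, level 1).
Iteration 2: join on cat_id=9 -> Card (id 9, parent=1, level 2).
Iteration 3: join on cat_id=1 -> Movies (id 1, parent=NULL, level 3).
Iteration 4: parent is NULL; no match; recursion stops.

Card, Movies, Physics, Sports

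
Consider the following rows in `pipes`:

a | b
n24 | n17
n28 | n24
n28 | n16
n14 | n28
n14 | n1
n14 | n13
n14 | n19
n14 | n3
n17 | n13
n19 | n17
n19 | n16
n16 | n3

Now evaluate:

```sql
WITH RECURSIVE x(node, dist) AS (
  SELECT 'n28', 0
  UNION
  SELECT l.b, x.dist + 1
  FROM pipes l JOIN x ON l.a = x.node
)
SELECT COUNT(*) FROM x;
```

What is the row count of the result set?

6

Base: (n28, dist=0).
Iteration 1: edges from {n28} -> (n16, dist=1), (n24, dist=1).
Iteration 2: edges from {n16,n24} -> (n17, dist=2), (n3, dist=2).
Iteration 3: edges from {n17,n3} -> (n13, dist=3).
Iteration 4: no outgoing edges from {n13}; recursion stops.
Total rows emitted: 6.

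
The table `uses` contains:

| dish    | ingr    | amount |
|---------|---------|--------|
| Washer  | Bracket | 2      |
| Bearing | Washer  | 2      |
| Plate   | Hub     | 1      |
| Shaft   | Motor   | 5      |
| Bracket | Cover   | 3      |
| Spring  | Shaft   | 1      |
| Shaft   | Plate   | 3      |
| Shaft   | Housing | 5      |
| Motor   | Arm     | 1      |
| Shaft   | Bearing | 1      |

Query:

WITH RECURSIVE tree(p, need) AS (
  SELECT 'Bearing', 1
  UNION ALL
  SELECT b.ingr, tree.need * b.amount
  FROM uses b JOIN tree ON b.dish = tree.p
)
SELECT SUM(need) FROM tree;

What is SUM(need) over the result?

Base: (Bearing, need=1).
Iteration 1: components of {Bearing} -> Washer = 1*2 = 2.
Iteration 2: components of {Washer} -> Bracket = 2*2 = 4.
Iteration 3: components of {Bracket} -> Cover = 4*3 = 12.
Iteration 4: no further components; recursion stops.
SUM(need) = 1 + 2 + 4 + 12 = 19.

19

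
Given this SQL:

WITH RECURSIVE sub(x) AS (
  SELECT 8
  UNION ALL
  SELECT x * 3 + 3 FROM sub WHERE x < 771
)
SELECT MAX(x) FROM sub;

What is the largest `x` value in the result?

2307

Base: x=8.
Iteration 1: 8 < 771 holds -> x = 8 * 3 + 3 = 27.
Iteration 2: 27 < 771 holds -> x = 27 * 3 + 3 = 84.
Iteration 3: 84 < 771 holds -> x = 84 * 3 + 3 = 255.
Iteration 4: 255 < 771 holds -> x = 255 * 3 + 3 = 768.
Iteration 5: 768 < 771 holds -> x = 768 * 3 + 3 = 2307.
Iteration 6: 2307 < 771 fails; recursion stops.
x values: 8, 27, 84, 255, 768, 2307; the maximum is 2307.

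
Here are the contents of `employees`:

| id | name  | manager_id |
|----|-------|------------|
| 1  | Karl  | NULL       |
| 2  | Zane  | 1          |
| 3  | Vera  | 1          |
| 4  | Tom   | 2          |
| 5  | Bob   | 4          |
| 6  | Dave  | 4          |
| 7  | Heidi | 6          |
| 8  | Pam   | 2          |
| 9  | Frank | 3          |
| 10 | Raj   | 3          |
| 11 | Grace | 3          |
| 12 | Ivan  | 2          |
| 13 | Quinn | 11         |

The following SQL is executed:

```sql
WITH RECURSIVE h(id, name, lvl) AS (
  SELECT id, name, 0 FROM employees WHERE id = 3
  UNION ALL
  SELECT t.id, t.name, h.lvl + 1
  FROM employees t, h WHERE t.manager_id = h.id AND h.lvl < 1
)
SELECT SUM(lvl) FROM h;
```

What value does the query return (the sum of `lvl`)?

Base: id=3 (Vera) at lvl 0.
Iteration 1: rows with manager_id in {3} -> Frank (id 9, lvl 1), Raj (id 10, lvl 1), Grace (id 11, lvl 1).
Iteration 2: lvl < 1 fails for all current rows; recursion stops.
SUM(lvl) = 0 + 1 + 1 + 1 = 3.

3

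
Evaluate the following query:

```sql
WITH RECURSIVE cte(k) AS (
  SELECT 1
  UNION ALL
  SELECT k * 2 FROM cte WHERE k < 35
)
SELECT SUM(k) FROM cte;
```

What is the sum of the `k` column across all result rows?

Base: k=1.
Iteration 1: 1 < 35 holds -> k = 1 * 2 = 2.
Iteration 2: 2 < 35 holds -> k = 2 * 2 = 4.
Iteration 3: 4 < 35 holds -> k = 4 * 2 = 8.
Iteration 4: 8 < 35 holds -> k = 8 * 2 = 16.
Iteration 5: 16 < 35 holds -> k = 16 * 2 = 32.
Iteration 6: 32 < 35 holds -> k = 32 * 2 = 64.
Iteration 7: 64 < 35 fails; recursion stops.
SUM(k) = 1 + 2 + 4 + 8 + 16 + 32 + 64 = 127.

127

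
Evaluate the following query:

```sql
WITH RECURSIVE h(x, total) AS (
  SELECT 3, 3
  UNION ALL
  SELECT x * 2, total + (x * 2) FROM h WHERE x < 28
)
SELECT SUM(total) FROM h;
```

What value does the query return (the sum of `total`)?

171

Base: x=3, total=3.
Iteration 1: 3 < 28 holds -> x = 3 * 2 = 6, total = 3 + 6 = 9.
Iteration 2: 6 < 28 holds -> x = 6 * 2 = 12, total = 9 + 12 = 21.
Iteration 3: 12 < 28 holds -> x = 12 * 2 = 24, total = 21 + 24 = 45.
Iteration 4: 24 < 28 holds -> x = 24 * 2 = 48, total = 45 + 48 = 93.
Iteration 5: 48 < 28 fails; recursion stops.
SUM(total) = 3 + 9 + 21 + 45 + 93 = 171.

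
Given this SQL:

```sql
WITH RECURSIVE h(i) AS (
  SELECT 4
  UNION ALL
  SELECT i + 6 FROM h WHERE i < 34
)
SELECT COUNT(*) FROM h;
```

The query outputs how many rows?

6

Base: i=4.
Iteration 1: 4 < 34 holds -> i = 4 + 6 = 10.
Iteration 2: 10 < 34 holds -> i = 10 + 6 = 16.
Iteration 3: 16 < 34 holds -> i = 16 + 6 = 22.
Iteration 4: 22 < 34 holds -> i = 22 + 6 = 28.
Iteration 5: 28 < 34 holds -> i = 28 + 6 = 34.
Iteration 6: 34 < 34 fails; recursion stops.
Total rows emitted: 6.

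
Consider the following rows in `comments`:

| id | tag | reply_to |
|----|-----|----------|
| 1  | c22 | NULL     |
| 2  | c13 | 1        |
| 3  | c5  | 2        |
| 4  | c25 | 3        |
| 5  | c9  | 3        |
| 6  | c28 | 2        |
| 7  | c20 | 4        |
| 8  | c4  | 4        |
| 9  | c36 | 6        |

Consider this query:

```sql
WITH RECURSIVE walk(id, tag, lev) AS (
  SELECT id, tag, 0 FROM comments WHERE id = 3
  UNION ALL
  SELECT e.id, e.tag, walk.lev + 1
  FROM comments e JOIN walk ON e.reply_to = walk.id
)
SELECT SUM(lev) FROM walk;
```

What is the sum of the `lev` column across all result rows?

Base: id=3 (c5) at lev 0.
Iteration 1: rows with reply_to in {3} -> c25 (id 4, lev 1), c9 (id 5, lev 1).
Iteration 2: rows with reply_to in {4,5} -> c20 (id 7, lev 2), c4 (id 8, lev 2).
Iteration 3: no rows with reply_to in {7,8}; recursion stops.
SUM(lev) = 0 + 1 + 1 + 2 + 2 = 6.

6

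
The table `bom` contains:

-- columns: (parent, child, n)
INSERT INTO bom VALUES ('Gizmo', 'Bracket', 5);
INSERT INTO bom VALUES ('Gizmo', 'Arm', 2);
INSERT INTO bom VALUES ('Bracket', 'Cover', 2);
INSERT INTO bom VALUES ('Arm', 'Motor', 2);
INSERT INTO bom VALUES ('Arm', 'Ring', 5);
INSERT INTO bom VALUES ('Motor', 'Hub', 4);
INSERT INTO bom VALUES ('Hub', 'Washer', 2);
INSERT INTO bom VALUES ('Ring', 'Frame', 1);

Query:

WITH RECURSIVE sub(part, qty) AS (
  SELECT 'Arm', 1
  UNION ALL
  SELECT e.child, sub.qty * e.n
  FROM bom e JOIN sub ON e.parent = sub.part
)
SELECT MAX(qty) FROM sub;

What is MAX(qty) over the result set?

Base: (Arm, qty=1).
Iteration 1: components of {Arm} -> Motor = 1*2 = 2, Ring = 1*5 = 5.
Iteration 2: components of {Motor,Ring} -> Frame = 5*1 = 5, Hub = 2*4 = 8.
Iteration 3: components of {Frame,Hub} -> Washer = 8*2 = 16.
Iteration 4: no further components; recursion stops.
qty values: 1, 2, 5, 8, 5, 16; the maximum is 16.

16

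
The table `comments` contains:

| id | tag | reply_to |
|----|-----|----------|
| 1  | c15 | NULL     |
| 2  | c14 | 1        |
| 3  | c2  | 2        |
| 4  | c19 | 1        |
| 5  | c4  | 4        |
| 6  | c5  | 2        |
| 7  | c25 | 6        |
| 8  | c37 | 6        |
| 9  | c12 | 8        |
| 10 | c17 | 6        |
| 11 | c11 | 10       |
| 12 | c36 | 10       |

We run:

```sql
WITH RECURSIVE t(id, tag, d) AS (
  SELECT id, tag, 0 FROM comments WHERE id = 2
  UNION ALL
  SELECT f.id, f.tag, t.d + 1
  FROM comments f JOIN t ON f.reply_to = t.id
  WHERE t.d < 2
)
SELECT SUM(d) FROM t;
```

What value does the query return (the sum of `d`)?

8

Base: id=2 (c14) at d 0.
Iteration 1: rows with reply_to in {2} -> c2 (id 3, d 1), c5 (id 6, d 1).
Iteration 2: rows with reply_to in {3,6} -> c25 (id 7, d 2), c37 (id 8, d 2), c17 (id 10, d 2).
Iteration 3: d < 2 fails for all current rows; recursion stops.
SUM(d) = 0 + 1 + 1 + 2 + 2 + 2 = 8.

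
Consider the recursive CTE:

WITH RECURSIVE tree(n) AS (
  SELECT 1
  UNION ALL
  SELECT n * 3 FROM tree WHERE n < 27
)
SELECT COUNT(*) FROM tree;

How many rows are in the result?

Base: n=1.
Iteration 1: 1 < 27 holds -> n = 1 * 3 = 3.
Iteration 2: 3 < 27 holds -> n = 3 * 3 = 9.
Iteration 3: 9 < 27 holds -> n = 9 * 3 = 27.
Iteration 4: 27 < 27 fails; recursion stops.
Total rows emitted: 4.

4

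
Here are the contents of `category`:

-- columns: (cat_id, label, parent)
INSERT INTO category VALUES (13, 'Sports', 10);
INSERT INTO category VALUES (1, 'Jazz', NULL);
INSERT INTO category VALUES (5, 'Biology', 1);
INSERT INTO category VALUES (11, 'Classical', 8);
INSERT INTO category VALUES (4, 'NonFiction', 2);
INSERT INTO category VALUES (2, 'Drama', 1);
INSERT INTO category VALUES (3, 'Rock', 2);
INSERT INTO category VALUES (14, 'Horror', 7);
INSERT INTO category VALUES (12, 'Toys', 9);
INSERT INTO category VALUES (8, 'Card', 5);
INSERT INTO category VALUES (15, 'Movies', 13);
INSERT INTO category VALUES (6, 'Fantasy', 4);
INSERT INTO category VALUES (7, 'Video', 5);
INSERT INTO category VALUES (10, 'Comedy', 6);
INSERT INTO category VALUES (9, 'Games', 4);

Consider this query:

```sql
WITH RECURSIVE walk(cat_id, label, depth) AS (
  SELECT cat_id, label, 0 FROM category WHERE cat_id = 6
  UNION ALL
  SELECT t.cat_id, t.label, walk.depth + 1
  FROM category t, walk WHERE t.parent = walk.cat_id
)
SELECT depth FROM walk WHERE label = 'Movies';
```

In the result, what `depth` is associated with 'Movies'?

3

Base: cat_id=6 (Fantasy) at depth 0.
Iteration 1: rows with parent in {6} -> Comedy (id 10, depth 1).
Iteration 2: rows with parent in {10} -> Sports (id 13, depth 2).
Iteration 3: rows with parent in {13} -> Movies (id 15, depth 3).
Iteration 4: no rows with parent in {15}; recursion stops.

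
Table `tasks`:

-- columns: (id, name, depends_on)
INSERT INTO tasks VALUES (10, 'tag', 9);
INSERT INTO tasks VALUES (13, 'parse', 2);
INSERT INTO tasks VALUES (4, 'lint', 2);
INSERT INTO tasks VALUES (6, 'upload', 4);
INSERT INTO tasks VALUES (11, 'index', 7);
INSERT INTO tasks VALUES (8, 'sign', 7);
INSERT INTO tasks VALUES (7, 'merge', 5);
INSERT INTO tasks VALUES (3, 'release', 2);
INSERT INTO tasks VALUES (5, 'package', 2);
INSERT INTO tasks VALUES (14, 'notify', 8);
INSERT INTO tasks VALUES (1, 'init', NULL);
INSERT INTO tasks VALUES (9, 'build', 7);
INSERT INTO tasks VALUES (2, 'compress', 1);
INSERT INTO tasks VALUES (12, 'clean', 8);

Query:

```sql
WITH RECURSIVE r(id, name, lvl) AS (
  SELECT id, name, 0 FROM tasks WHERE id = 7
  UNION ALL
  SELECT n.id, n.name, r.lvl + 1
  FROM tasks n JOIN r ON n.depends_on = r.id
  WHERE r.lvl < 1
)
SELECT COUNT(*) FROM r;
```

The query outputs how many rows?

4

Base: id=7 (merge) at lvl 0.
Iteration 1: rows with depends_on in {7} -> sign (id 8, lvl 1), build (id 9, lvl 1), index (id 11, lvl 1).
Iteration 2: lvl < 1 fails for all current rows; recursion stops.
Total rows emitted: 4.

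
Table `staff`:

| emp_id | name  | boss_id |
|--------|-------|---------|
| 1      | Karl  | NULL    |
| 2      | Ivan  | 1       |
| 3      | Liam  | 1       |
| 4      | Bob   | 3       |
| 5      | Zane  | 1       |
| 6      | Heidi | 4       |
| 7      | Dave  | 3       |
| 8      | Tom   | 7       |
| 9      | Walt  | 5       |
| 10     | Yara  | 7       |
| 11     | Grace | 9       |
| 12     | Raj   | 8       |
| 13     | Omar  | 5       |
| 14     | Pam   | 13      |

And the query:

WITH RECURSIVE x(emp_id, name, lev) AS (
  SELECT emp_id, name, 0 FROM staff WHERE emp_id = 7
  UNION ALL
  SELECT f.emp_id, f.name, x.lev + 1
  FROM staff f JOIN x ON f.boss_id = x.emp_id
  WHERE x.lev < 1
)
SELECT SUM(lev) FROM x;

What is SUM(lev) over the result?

Base: emp_id=7 (Dave) at lev 0.
Iteration 1: rows with boss_id in {7} -> Tom (id 8, lev 1), Yara (id 10, lev 1).
Iteration 2: lev < 1 fails for all current rows; recursion stops.
SUM(lev) = 0 + 1 + 1 = 2.

2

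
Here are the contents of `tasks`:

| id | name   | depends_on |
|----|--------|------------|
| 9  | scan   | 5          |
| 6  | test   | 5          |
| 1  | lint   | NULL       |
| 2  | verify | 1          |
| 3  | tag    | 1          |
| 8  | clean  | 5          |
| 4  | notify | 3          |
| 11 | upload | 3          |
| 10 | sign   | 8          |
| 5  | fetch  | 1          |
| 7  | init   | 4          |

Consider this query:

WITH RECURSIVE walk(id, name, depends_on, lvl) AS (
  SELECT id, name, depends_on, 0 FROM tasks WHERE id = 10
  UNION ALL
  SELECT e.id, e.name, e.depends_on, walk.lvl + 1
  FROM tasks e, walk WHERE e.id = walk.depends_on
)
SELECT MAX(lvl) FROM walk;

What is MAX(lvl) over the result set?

3

Base: id=10 (sign), depends_on=8, lvl 0.
Iteration 1: join on id=8 -> clean (id 8, depends_on=5, lvl 1).
Iteration 2: join on id=5 -> fetch (id 5, depends_on=1, lvl 2).
Iteration 3: join on id=1 -> lint (id 1, depends_on=NULL, lvl 3).
Iteration 4: depends_on is NULL; no match; recursion stops.
lvl values: 0, 1, 2, 3; the maximum is 3.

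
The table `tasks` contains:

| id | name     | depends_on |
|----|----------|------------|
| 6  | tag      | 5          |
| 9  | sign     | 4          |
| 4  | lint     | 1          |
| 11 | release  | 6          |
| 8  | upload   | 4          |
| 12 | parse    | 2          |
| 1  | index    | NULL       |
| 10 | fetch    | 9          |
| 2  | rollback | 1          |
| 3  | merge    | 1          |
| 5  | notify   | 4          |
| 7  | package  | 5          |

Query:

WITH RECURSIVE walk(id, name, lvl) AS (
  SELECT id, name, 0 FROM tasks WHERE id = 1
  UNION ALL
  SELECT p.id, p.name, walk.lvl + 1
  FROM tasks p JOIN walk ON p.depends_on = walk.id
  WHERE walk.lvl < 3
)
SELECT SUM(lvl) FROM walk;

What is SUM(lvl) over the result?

20

Base: id=1 (index) at lvl 0.
Iteration 1: rows with depends_on in {1} -> rollback (id 2, lvl 1), merge (id 3, lvl 1), lint (id 4, lvl 1).
Iteration 2: rows with depends_on in {2,3,4} -> notify (id 5, lvl 2), upload (id 8, lvl 2), sign (id 9, lvl 2), parse (id 12, lvl 2).
Iteration 3: rows with depends_on in {5,8,9,12} -> tag (id 6, lvl 3), package (id 7, lvl 3), fetch (id 10, lvl 3).
Iteration 4: lvl < 3 fails for all current rows; recursion stops.
SUM(lvl) = 0 + 1 + 1 + 1 + 2 + 2 + 2 + 2 + 3 + 3 + 3 = 20.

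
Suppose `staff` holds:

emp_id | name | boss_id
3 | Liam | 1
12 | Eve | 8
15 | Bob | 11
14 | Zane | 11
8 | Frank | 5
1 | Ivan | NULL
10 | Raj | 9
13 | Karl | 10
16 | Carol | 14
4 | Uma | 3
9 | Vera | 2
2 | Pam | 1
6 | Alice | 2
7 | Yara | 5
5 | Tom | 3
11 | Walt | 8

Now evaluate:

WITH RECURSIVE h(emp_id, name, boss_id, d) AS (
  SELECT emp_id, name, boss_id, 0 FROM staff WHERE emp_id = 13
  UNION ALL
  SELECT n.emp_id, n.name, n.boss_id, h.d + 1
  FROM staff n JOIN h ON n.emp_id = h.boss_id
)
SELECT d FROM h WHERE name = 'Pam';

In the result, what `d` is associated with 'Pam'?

3

Base: emp_id=13 (Karl), boss_id=10, d 0.
Iteration 1: join on emp_id=10 -> Raj (id 10, boss_id=9, d 1).
Iteration 2: join on emp_id=9 -> Vera (id 9, boss_id=2, d 2).
Iteration 3: join on emp_id=2 -> Pam (id 2, boss_id=1, d 3).
Iteration 4: join on emp_id=1 -> Ivan (id 1, boss_id=NULL, d 4).
Iteration 5: boss_id is NULL; no match; recursion stops.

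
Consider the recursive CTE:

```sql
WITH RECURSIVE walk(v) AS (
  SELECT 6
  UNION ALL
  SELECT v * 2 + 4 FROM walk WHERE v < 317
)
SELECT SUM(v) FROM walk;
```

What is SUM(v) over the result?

1242

Base: v=6.
Iteration 1: 6 < 317 holds -> v = 6 * 2 + 4 = 16.
Iteration 2: 16 < 317 holds -> v = 16 * 2 + 4 = 36.
Iteration 3: 36 < 317 holds -> v = 36 * 2 + 4 = 76.
Iteration 4: 76 < 317 holds -> v = 76 * 2 + 4 = 156.
Iteration 5: 156 < 317 holds -> v = 156 * 2 + 4 = 316.
Iteration 6: 316 < 317 holds -> v = 316 * 2 + 4 = 636.
Iteration 7: 636 < 317 fails; recursion stops.
SUM(v) = 6 + 16 + 36 + 76 + 156 + 316 + 636 = 1242.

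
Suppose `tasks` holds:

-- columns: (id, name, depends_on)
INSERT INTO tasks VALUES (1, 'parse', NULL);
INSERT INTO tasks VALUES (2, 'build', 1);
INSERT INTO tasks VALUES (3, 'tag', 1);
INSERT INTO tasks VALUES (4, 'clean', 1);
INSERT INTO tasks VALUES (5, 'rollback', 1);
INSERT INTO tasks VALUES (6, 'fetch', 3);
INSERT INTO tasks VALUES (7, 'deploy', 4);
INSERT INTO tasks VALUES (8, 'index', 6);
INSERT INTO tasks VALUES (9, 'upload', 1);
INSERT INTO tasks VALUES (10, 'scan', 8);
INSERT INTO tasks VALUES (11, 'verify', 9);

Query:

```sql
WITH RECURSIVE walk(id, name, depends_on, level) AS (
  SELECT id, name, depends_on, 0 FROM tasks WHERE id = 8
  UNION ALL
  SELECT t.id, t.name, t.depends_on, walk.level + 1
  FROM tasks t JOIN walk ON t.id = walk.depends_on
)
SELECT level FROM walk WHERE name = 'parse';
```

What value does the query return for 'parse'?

Base: id=8 (index), depends_on=6, level 0.
Iteration 1: join on id=6 -> fetch (id 6, depends_on=3, level 1).
Iteration 2: join on id=3 -> tag (id 3, depends_on=1, level 2).
Iteration 3: join on id=1 -> parse (id 1, depends_on=NULL, level 3).
Iteration 4: depends_on is NULL; no match; recursion stops.

3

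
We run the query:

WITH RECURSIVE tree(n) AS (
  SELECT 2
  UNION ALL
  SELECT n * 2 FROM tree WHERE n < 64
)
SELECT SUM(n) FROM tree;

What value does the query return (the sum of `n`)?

126

Base: n=2.
Iteration 1: 2 < 64 holds -> n = 2 * 2 = 4.
Iteration 2: 4 < 64 holds -> n = 4 * 2 = 8.
Iteration 3: 8 < 64 holds -> n = 8 * 2 = 16.
Iteration 4: 16 < 64 holds -> n = 16 * 2 = 32.
Iteration 5: 32 < 64 holds -> n = 32 * 2 = 64.
Iteration 6: 64 < 64 fails; recursion stops.
SUM(n) = 2 + 4 + 8 + 16 + 32 + 64 = 126.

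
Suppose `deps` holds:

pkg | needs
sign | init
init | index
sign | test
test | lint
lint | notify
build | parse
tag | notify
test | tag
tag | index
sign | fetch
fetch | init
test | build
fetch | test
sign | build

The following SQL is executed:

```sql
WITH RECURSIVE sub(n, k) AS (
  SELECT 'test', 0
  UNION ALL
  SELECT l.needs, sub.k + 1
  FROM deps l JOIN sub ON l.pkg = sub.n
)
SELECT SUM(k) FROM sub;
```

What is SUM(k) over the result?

11

Base: (test, k=0).
Iteration 1: edges from {test} -> (build, k=1), (lint, k=1), (tag, k=1).
Iteration 2: edges from {build,lint,tag} -> (index, k=2), (notify, k=2) x2, (parse, k=2). [UNION ALL keeps all 4 new rows, including repeats]
Iteration 3: no outgoing edges from {index,notify,parse}; recursion stops.
SUM(k) = 0 + 1 + 1 + 1 + 2 + 2 + 2 + 2 = 11.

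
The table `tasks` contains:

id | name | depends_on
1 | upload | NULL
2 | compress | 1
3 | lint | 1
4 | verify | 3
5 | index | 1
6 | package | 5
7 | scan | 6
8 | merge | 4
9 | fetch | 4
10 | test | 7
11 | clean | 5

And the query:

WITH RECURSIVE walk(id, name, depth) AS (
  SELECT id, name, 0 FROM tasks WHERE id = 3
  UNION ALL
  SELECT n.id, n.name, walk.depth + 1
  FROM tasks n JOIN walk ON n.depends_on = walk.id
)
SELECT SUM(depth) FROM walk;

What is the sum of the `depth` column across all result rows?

Base: id=3 (lint) at depth 0.
Iteration 1: rows with depends_on in {3} -> verify (id 4, depth 1).
Iteration 2: rows with depends_on in {4} -> merge (id 8, depth 2), fetch (id 9, depth 2).
Iteration 3: no rows with depends_on in {8,9}; recursion stops.
SUM(depth) = 0 + 1 + 2 + 2 = 5.

5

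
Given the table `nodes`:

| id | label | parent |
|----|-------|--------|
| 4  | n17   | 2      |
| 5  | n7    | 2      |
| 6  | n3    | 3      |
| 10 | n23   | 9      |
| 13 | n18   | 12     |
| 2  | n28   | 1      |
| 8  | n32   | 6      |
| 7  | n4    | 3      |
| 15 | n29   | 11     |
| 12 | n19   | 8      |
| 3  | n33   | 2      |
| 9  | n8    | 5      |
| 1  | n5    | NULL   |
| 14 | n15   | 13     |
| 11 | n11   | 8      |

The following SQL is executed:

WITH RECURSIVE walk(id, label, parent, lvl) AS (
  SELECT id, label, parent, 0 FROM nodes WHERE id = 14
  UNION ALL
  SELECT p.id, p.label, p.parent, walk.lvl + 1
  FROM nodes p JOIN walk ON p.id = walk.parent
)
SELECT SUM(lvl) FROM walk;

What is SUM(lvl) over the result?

Base: id=14 (n15), parent=13, lvl 0.
Iteration 1: join on id=13 -> n18 (id 13, parent=12, lvl 1).
Iteration 2: join on id=12 -> n19 (id 12, parent=8, lvl 2).
Iteration 3: join on id=8 -> n32 (id 8, parent=6, lvl 3).
Iteration 4: join on id=6 -> n3 (id 6, parent=3, lvl 4).
Iteration 5: join on id=3 -> n33 (id 3, parent=2, lvl 5).
Iteration 6: join on id=2 -> n28 (id 2, parent=1, lvl 6).
Iteration 7: join on id=1 -> n5 (id 1, parent=NULL, lvl 7).
Iteration 8: parent is NULL; no match; recursion stops.
SUM(lvl) = 0 + 1 + 2 + 3 + 4 + 5 + 6 + 7 = 28.

28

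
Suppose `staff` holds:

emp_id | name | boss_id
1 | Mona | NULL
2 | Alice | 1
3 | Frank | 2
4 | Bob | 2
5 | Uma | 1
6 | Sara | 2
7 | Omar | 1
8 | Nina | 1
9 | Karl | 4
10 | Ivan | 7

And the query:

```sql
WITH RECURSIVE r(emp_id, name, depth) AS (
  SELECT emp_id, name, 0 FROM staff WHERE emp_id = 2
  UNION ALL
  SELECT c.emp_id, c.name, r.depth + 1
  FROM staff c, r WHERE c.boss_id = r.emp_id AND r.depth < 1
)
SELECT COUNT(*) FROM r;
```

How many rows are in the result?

Base: emp_id=2 (Alice) at depth 0.
Iteration 1: rows with boss_id in {2} -> Frank (id 3, depth 1), Bob (id 4, depth 1), Sara (id 6, depth 1).
Iteration 2: depth < 1 fails for all current rows; recursion stops.
Total rows emitted: 4.

4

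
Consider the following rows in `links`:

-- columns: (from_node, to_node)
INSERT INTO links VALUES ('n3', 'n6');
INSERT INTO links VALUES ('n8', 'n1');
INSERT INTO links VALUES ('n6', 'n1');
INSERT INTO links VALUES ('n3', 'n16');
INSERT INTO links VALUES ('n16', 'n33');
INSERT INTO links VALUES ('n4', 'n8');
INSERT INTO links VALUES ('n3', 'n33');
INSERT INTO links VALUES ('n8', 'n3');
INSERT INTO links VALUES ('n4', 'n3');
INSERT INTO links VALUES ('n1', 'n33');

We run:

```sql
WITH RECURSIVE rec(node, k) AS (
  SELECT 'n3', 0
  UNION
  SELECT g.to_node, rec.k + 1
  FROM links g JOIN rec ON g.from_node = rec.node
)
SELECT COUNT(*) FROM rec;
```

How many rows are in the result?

7

Base: (n3, k=0).
Iteration 1: edges from {n3} -> (n16, k=1), (n33, k=1), (n6, k=1).
Iteration 2: edges from {n16,n33,n6} -> (n1, k=2), (n33, k=2).
Iteration 3: edges from {n1,n33} -> (n33, k=3).
Iteration 4: no outgoing edges from {n33}; recursion stops.
Total rows emitted: 7.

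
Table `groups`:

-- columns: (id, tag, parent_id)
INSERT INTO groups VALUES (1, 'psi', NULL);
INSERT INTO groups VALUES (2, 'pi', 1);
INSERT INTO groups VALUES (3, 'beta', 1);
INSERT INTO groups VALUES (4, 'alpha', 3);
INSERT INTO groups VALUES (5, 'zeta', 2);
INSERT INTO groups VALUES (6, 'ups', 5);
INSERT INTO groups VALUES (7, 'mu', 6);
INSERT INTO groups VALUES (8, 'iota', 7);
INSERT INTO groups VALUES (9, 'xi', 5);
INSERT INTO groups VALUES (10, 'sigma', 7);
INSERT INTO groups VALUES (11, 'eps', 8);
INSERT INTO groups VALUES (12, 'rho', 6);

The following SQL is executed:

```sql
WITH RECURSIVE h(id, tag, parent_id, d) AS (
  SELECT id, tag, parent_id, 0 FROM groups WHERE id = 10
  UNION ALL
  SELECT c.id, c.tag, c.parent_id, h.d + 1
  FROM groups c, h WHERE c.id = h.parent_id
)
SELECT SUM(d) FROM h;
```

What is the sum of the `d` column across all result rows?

15

Base: id=10 (sigma), parent_id=7, d 0.
Iteration 1: join on id=7 -> mu (id 7, parent_id=6, d 1).
Iteration 2: join on id=6 -> ups (id 6, parent_id=5, d 2).
Iteration 3: join on id=5 -> zeta (id 5, parent_id=2, d 3).
Iteration 4: join on id=2 -> pi (id 2, parent_id=1, d 4).
Iteration 5: join on id=1 -> psi (id 1, parent_id=NULL, d 5).
Iteration 6: parent_id is NULL; no match; recursion stops.
SUM(d) = 0 + 1 + 2 + 3 + 4 + 5 = 15.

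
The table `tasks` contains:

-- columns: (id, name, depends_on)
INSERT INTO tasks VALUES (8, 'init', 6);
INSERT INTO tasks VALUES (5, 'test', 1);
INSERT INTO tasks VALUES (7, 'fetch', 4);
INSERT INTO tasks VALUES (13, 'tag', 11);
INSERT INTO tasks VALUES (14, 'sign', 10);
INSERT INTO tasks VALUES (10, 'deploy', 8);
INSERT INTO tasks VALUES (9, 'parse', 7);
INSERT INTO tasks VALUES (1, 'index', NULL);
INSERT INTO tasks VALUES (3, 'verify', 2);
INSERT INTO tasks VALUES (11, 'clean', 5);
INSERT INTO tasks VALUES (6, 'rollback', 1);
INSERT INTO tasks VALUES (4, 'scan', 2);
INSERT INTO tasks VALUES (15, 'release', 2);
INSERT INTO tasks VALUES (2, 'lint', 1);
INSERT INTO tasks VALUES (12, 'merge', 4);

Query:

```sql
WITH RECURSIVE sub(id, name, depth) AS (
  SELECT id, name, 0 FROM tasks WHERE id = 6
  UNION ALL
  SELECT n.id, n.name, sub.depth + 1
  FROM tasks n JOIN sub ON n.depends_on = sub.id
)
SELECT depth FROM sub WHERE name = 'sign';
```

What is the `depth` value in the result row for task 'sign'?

3

Base: id=6 (rollback) at depth 0.
Iteration 1: rows with depends_on in {6} -> init (id 8, depth 1).
Iteration 2: rows with depends_on in {8} -> deploy (id 10, depth 2).
Iteration 3: rows with depends_on in {10} -> sign (id 14, depth 3).
Iteration 4: no rows with depends_on in {14}; recursion stops.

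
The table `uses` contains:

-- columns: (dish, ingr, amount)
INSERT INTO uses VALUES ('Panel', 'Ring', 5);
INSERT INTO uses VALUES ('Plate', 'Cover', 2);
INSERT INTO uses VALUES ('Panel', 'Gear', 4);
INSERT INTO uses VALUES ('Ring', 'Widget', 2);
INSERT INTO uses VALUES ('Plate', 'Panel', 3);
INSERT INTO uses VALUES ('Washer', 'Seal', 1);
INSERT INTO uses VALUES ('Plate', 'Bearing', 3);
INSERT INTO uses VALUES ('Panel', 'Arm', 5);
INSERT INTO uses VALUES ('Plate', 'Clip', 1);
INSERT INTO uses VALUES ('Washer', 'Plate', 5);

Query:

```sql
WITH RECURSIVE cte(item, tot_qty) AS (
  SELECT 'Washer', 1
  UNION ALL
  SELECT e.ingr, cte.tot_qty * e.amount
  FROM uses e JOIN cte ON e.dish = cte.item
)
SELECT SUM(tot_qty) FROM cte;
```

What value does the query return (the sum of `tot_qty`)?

Base: (Washer, tot_qty=1).
Iteration 1: components of {Washer} -> Plate = 1*5 = 5, Seal = 1*1 = 1.
Iteration 2: components of {Plate,Seal} -> Bearing = 5*3 = 15, Clip = 5*1 = 5, Cover = 5*2 = 10, Panel = 5*3 = 15.
Iteration 3: components of {Bearing,Clip,Cover,Panel} -> Arm = 15*5 = 75, Gear = 15*4 = 60, Ring = 15*5 = 75.
Iteration 4: components of {Arm,Gear,Ring} -> Widget = 75*2 = 150.
Iteration 5: no further components; recursion stops.
SUM(tot_qty) = 1 + 1 + 5 + 10 + 15 + 15 + 5 + 60 + 75 + 75 + 150 = 412.

412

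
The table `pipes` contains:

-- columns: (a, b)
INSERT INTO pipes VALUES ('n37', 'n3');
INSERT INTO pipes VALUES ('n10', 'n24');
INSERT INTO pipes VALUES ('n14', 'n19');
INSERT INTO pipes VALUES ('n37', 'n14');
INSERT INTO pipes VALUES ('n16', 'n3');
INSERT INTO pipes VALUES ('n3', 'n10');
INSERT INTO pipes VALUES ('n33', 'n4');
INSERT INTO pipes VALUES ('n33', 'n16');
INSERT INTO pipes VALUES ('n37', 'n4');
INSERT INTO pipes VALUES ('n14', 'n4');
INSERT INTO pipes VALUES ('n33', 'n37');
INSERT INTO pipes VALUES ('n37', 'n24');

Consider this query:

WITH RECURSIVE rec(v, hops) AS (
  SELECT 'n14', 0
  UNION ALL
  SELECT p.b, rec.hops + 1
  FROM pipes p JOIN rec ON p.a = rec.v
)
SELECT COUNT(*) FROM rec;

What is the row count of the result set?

3

Base: (n14, hops=0).
Iteration 1: edges from {n14} -> (n19, hops=1), (n4, hops=1).
Iteration 2: no outgoing edges from {n19,n4}; recursion stops.
Total rows emitted: 3.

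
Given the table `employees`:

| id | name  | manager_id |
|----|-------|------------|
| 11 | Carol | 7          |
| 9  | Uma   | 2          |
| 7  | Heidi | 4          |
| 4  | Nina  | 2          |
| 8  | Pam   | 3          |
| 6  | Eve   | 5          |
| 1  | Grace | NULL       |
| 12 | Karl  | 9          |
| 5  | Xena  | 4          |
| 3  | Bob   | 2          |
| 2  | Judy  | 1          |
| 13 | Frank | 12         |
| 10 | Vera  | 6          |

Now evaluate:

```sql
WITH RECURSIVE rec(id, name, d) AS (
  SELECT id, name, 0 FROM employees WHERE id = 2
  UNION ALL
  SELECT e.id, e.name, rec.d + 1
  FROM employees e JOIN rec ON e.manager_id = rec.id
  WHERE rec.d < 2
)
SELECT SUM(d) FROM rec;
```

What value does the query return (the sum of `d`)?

11

Base: id=2 (Judy) at d 0.
Iteration 1: rows with manager_id in {2} -> Bob (id 3, d 1), Nina (id 4, d 1), Uma (id 9, d 1).
Iteration 2: rows with manager_id in {3,4,9} -> Xena (id 5, d 2), Heidi (id 7, d 2), Pam (id 8, d 2), Karl (id 12, d 2).
Iteration 3: d < 2 fails for all current rows; recursion stops.
SUM(d) = 0 + 1 + 1 + 1 + 2 + 2 + 2 + 2 = 11.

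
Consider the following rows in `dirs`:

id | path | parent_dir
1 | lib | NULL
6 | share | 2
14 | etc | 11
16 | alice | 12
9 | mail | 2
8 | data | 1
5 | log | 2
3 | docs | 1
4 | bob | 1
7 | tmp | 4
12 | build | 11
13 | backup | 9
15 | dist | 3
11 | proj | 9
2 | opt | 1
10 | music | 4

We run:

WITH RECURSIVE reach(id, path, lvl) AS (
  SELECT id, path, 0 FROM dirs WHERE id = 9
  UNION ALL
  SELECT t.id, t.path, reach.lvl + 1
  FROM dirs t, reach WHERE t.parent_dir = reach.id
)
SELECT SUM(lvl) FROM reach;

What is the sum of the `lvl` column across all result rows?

9

Base: id=9 (mail) at lvl 0.
Iteration 1: rows with parent_dir in {9} -> proj (id 11, lvl 1), backup (id 13, lvl 1).
Iteration 2: rows with parent_dir in {11,13} -> build (id 12, lvl 2), etc (id 14, lvl 2).
Iteration 3: rows with parent_dir in {12,14} -> alice (id 16, lvl 3).
Iteration 4: no rows with parent_dir in {16}; recursion stops.
SUM(lvl) = 0 + 1 + 1 + 2 + 2 + 3 = 9.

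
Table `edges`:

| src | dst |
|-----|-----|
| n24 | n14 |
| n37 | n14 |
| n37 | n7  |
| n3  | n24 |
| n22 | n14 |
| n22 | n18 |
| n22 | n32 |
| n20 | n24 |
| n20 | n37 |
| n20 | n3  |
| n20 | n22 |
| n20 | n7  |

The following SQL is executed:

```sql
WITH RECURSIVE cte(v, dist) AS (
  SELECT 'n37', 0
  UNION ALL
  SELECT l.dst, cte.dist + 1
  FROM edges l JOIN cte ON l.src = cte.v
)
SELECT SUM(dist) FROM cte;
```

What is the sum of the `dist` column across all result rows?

Base: (n37, dist=0).
Iteration 1: edges from {n37} -> (n14, dist=1), (n7, dist=1).
Iteration 2: no outgoing edges from {n14,n7}; recursion stops.
SUM(dist) = 0 + 1 + 1 = 2.

2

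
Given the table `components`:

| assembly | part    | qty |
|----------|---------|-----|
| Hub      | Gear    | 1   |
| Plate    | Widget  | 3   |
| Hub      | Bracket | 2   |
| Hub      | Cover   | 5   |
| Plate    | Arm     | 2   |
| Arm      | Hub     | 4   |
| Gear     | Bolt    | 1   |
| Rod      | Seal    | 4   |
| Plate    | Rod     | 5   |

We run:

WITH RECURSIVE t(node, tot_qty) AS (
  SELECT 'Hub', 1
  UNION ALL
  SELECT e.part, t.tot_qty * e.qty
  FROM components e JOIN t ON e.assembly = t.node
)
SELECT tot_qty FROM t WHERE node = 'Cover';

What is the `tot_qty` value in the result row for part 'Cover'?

5

Base: (Hub, tot_qty=1).
Iteration 1: components of {Hub} -> Bracket = 1*2 = 2, Cover = 1*5 = 5, Gear = 1*1 = 1.
Iteration 2: components of {Bracket,Cover,Gear} -> Bolt = 1*1 = 1.
Iteration 3: no further components; recursion stops.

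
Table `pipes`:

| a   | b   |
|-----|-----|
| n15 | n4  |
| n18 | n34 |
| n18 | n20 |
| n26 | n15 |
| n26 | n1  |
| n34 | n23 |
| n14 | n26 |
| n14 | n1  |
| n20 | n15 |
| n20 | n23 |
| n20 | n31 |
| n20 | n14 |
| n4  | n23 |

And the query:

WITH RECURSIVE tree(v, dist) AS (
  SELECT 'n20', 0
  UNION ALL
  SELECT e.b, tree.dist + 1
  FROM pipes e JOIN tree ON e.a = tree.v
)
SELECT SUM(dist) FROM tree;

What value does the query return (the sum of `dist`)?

28

Base: (n20, dist=0).
Iteration 1: edges from {n20} -> (n14, dist=1), (n15, dist=1), (n23, dist=1), (n31, dist=1).
Iteration 2: edges from {n14,n15,n23,n31} -> (n1, dist=2), (n26, dist=2), (n4, dist=2).
Iteration 3: edges from {n1,n26,n4} -> (n1, dist=3), (n15, dist=3), (n23, dist=3).
Iteration 4: edges from {n1,n15,n23} -> (n4, dist=4).
Iteration 5: edges from {n4} -> (n23, dist=5).
Iteration 6: no outgoing edges from {n23}; recursion stops.
SUM(dist) = 0 + 1 + 1 + 1 + 1 + 2 + 2 + 2 + 3 + 3 + 3 + 4 + 5 = 28.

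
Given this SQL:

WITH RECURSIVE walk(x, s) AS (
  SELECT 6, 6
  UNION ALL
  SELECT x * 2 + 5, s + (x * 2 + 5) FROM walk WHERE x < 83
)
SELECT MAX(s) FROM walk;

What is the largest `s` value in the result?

Base: x=6, s=6.
Iteration 1: 6 < 83 holds -> x = 6 * 2 + 5 = 17, s = 6 + 17 = 23.
Iteration 2: 17 < 83 holds -> x = 17 * 2 + 5 = 39, s = 23 + 39 = 62.
Iteration 3: 39 < 83 holds -> x = 39 * 2 + 5 = 83, s = 62 + 83 = 145.
Iteration 4: 83 < 83 fails; recursion stops.
s values: 6, 23, 62, 145; the maximum is 145.

145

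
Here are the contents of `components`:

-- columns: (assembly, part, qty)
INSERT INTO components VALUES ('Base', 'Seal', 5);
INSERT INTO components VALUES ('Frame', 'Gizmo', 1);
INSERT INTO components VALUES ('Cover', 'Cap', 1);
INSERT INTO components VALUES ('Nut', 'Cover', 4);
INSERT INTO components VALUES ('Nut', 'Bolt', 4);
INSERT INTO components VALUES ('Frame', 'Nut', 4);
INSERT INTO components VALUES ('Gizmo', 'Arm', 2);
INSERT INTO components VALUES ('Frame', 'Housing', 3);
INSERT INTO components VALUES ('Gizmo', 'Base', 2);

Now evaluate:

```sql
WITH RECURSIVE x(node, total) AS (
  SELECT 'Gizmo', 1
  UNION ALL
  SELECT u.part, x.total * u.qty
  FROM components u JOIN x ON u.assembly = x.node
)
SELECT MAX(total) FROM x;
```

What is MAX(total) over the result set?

10

Base: (Gizmo, total=1).
Iteration 1: components of {Gizmo} -> Arm = 1*2 = 2, Base = 1*2 = 2.
Iteration 2: components of {Arm,Base} -> Seal = 2*5 = 10.
Iteration 3: no further components; recursion stops.
total values: 1, 2, 2, 10; the maximum is 10.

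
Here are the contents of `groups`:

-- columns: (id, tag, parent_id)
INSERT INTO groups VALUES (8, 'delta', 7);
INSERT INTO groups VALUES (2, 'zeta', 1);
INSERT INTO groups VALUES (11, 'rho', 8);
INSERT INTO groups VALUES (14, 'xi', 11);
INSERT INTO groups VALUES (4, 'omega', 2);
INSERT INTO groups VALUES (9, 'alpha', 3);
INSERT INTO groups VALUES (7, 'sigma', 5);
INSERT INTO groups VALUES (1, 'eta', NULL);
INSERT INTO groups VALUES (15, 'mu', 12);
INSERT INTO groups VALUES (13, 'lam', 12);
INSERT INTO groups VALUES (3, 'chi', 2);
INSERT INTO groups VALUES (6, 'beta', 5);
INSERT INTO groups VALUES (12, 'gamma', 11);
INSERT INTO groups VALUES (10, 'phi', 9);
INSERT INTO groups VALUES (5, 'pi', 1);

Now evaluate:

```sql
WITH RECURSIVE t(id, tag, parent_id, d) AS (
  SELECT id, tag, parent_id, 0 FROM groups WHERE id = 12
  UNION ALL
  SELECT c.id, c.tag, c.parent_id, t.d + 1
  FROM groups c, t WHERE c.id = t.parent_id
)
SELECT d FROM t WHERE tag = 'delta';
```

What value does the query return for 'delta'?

Base: id=12 (gamma), parent_id=11, d 0.
Iteration 1: join on id=11 -> rho (id 11, parent_id=8, d 1).
Iteration 2: join on id=8 -> delta (id 8, parent_id=7, d 2).
Iteration 3: join on id=7 -> sigma (id 7, parent_id=5, d 3).
Iteration 4: join on id=5 -> pi (id 5, parent_id=1, d 4).
Iteration 5: join on id=1 -> eta (id 1, parent_id=NULL, d 5).
Iteration 6: parent_id is NULL; no match; recursion stops.

2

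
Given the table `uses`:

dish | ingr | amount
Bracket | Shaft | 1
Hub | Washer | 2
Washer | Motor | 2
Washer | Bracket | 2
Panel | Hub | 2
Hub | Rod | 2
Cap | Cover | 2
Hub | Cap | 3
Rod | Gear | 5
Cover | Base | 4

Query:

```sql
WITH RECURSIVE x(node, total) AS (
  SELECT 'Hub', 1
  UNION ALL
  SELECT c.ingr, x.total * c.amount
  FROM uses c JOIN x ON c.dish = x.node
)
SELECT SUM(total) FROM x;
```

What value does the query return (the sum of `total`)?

60

Base: (Hub, total=1).
Iteration 1: components of {Hub} -> Cap = 1*3 = 3, Rod = 1*2 = 2, Washer = 1*2 = 2.
Iteration 2: components of {Cap,Rod,Washer} -> Bracket = 2*2 = 4, Cover = 3*2 = 6, Gear = 2*5 = 10, Motor = 2*2 = 4.
Iteration 3: components of {Bracket,Cover,Gear,Motor} -> Base = 6*4 = 24, Shaft = 4*1 = 4.
Iteration 4: no further components; recursion stops.
SUM(total) = 1 + 3 + 2 + 2 + 6 + 4 + 4 + 10 + 24 + 4 = 60.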